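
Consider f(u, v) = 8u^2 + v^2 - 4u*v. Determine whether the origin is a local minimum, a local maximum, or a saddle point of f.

local minimum

The Hessian at the origin is H = [[16, -4], [-4, 2]].
det H = 16·2 − (-4)² = 16 > 0 and H[1,1] = 16 > 0, so H is positive definite.
Therefore the origin is a local minimum.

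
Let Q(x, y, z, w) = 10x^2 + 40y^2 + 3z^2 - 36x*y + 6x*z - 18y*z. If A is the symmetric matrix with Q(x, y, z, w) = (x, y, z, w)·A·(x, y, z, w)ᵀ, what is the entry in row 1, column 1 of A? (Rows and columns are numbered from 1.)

The coefficient of x^2 in Q is 10, and that is exactly A[1,1].

10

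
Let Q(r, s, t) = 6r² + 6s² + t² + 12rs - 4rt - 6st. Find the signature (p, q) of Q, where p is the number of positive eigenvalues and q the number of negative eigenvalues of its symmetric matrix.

(2, 1)

The symmetric matrix is A = [[6, 6, -2], [6, 6, -3], [-2, -3, 1]].
By Sylvester's law of inertia any congruent diagonalization of A has 2 positive, 1 negative and 0 zero entries.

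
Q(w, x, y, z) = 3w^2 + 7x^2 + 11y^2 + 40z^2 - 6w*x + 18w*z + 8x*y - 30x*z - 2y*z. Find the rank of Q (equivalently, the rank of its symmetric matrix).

4

The associated matrix is A = [[3, -3, 0, 9], [-3, 7, 4, -15], [0, 4, 11, -1], [9, -15, -1, 40]].
An LDLᵀ factorisation of A has diagonal entries 3, 4, 7, 3/7.
That gives 4 positive pivots.
The rank is the number of nonzero pivots: 4.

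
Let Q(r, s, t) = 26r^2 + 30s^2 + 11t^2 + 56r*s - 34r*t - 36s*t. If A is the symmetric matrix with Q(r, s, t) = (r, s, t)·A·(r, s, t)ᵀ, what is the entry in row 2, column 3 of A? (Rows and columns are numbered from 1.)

-18

The coefficient of s·t in Q is -36. For a symmetric A this equals A[2,3] + A[3,2] = 2·A[2,3].
So A[2,3] = -36/2 = -18.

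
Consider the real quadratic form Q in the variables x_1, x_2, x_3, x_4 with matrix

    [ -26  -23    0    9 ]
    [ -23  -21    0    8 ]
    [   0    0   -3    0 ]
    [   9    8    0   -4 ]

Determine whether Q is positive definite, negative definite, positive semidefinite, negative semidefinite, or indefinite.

Symmetric row and column elimination reduces A to a congruent diagonal form with pivots -26, -17/26, -3, -15/17.
Counting signs: 4 negative.
Hence Q is negative definite.

negative definite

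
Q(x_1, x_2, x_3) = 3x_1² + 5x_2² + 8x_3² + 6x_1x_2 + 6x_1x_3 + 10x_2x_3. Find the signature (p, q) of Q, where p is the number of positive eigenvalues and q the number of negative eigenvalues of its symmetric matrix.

(3, 0)

The associated matrix is A = [[3, 3, 3], [3, 5, 5], [3, 5, 8]].
Congruent diagonalization of A (simultaneous row and column reduction) yields pivots 3, 2, 3.
So there are 3 positive pivots.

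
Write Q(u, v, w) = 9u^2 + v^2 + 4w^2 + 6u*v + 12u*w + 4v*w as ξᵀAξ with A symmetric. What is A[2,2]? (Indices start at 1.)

1

The coefficient of v^2 in Q is 1, and that is exactly A[2,2].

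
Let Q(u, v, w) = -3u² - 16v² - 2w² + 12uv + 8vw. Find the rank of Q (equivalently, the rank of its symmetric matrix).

3

The symmetric matrix is A = [[-3, 6, 0], [6, -16, 4], [0, 4, -2]].
Symmetric row and column elimination reduces A to a congruent diagonal form with pivots -3, -4, 2.
So there are 1 positive, 2 negative pivots.
The rank is the number of nonzero pivots: 3.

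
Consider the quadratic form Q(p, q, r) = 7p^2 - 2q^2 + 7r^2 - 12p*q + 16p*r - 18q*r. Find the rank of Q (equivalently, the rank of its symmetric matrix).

Write A = [[7, -6, 8], [-6, -2, -9], [8, -9, 7]].
Applying the same elementary operations to the rows and columns of A produces a congruent diagonal matrix with entries 7, -50/7, -3/2.
So there are 1 positive, 2 negative pivots.
The rank is the number of nonzero pivots: 3.

3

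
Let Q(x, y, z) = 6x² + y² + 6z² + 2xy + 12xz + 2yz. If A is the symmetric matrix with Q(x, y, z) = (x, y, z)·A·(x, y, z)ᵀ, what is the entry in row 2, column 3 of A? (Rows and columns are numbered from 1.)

The coefficient of y·z in Q is 2. For a symmetric A this equals A[2,3] + A[3,2] = 2·A[2,3].
So A[2,3] = 2/2 = 1.

1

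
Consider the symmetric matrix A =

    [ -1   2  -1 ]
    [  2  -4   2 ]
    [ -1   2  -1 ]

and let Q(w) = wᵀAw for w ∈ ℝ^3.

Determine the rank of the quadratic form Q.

1

Applying the same elementary operations to the rows and columns of A produces a congruent diagonal matrix with entries -1, 0, 0.
Counting signs: 1 negative, 2 zero.
The rank is the number of nonzero pivots: 1.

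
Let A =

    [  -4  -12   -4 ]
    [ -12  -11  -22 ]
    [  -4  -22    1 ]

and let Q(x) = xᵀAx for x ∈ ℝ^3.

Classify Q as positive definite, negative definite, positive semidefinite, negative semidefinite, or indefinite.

Congruent diagonalization of A (simultaneous row and column reduction) yields pivots -4, 25, 1.
That gives 2 positive, 1 negative pivots.
Hence Q is indefinite.

indefinite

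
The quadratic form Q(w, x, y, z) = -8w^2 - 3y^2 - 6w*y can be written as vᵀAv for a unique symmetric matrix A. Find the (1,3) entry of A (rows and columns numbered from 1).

The coefficient of w·y in Q is -6. For a symmetric A this equals A[1,3] + A[3,1] = 2·A[1,3].
So A[1,3] = -6/2 = -3.

-3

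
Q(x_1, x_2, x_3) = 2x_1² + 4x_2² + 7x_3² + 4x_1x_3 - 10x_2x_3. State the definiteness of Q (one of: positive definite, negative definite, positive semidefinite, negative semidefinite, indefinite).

indefinite

The associated matrix is A = [[2, 0, 2], [0, 4, -5], [2, -5, 7]].
Row-reducing A symmetrically gives the diagonal entries 2, 4, -5/4.
Counting signs: 2 positive, 1 negative.
Hence Q is indefinite.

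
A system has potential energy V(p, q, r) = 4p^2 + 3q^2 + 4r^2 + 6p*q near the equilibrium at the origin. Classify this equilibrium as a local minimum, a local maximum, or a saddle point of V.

local minimum

The Hessian at the origin is H = [[8, 6, 0], [6, 6, 0], [0, 0, 8]].
Congruent diagonalization of H (simultaneous row and column reduction) yields pivots 8, 3/2, 8.
So there are 3 positive pivots.
H is positive definite, so the origin is a strict local minimum.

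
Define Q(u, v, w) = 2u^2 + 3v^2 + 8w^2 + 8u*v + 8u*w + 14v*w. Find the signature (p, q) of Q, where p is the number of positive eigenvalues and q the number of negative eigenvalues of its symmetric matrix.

(2, 1)

The associated matrix is A = [[2, 4, 4], [4, 3, 7], [4, 7, 8]].
Row-reducing A symmetrically gives the diagonal entries 2, -5, 1/5.
That gives 2 positive, 1 negative pivots.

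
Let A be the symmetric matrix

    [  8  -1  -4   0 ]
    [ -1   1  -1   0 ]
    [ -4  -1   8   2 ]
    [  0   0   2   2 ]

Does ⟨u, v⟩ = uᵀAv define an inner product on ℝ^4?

yes

Applying the same elementary operations to the rows and columns of A produces a congruent diagonal matrix with entries 8, 7/8, 24/7, 5/6.
So there are 4 positive pivots.
Hence Q is positive definite.
⟨·,·⟩ is an inner product exactly when A is positive definite.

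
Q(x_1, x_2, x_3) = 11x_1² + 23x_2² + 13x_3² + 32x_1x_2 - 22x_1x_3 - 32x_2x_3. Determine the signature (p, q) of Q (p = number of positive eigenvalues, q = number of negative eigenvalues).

The associated matrix is A = [[11, 16, -11], [16, 23, -16], [-11, -16, 13]].
Row-reducing A symmetrically gives the diagonal entries 11, -3/11, 2.
So there are 2 positive, 1 negative pivots.

(2, 1)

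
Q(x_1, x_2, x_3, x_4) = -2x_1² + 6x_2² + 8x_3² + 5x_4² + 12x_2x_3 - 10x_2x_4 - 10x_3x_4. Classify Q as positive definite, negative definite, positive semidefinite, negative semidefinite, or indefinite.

The associated matrix is A = [[-2, 0, 0, 0], [0, 6, 6, -5], [0, 6, 8, -5], [0, -5, -5, 5]].
Applying the same elementary operations to the rows and columns of A produces a congruent diagonal matrix with entries -2, 6, 2, 5/6.
That gives 3 positive, 1 negative pivots.
Hence Q is indefinite.

indefinite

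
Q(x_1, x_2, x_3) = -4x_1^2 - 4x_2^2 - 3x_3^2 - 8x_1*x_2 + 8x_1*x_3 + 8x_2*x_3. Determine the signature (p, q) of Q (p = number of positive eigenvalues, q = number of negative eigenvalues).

The associated matrix is A = [[-4, -4, 4], [-4, -4, 4], [4, 4, -3]].
Applying the same elementary operations to the rows and columns of A produces a congruent diagonal matrix with entries -4, 0, 1.
So there are 1 positive, 1 negative, 1 zero pivots.

(1, 1)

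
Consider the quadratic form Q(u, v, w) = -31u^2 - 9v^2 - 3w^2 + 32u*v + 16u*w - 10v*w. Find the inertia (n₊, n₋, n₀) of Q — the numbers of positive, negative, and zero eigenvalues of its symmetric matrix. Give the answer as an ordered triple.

(1, 2, 0)

Write A = [[-31, 16, 8], [16, -9, -5], [8, -5, -3]].
Applying the same elementary operations to the rows and columns of A produces a congruent diagonal matrix with entries -31, -23/31, 2/23.
That gives 1 positive, 2 negative pivots.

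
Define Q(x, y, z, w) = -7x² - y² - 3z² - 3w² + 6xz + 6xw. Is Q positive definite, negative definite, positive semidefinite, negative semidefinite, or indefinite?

The symmetric matrix of Q is A = [[-7, 0, 3, 3], [0, -1, 0, 0], [3, 0, -3, 0], [3, 0, 0, -3]].
Leading principal minors: Δ_1 = -7, Δ_2 = 7, Δ_3 = -12, Δ_4 = 9.
The signs alternate starting with Δ_1 < 0, so by Sylvester's criterion Q is negative definite.

negative definite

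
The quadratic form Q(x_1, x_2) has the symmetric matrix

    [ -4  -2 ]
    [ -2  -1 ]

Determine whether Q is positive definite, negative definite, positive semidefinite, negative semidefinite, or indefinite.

negative semidefinite

Row-reducing A symmetrically gives the diagonal entries -4, 0.
Counting signs: 1 negative, 1 zero.
Hence Q is negative semidefinite.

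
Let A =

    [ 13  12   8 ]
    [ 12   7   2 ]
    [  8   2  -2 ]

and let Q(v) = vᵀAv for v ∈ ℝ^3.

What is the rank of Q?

Symmetric row and column elimination reduces A to a congruent diagonal form with pivots 13, -53/13, 10/53.
So there are 2 positive, 1 negative pivots.
The rank is the number of nonzero pivots: 3.

3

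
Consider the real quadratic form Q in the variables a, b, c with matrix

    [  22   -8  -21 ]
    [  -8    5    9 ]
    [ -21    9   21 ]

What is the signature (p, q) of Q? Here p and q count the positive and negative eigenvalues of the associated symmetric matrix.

(3, 0)

Row-reducing A symmetrically gives the diagonal entries 22, 23/11, 3/46.
So there are 3 positive pivots.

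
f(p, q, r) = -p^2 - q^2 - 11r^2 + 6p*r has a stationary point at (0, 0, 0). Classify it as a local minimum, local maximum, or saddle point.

local maximum

The Hessian at the origin is H = [[-2, 0, 6], [0, -2, 0], [6, 0, -22]].
Congruent diagonalization of H (simultaneous row and column reduction) yields pivots -2, -2, -4.
So there are 3 negative pivots.
H is negative definite, so the origin is a strict local maximum.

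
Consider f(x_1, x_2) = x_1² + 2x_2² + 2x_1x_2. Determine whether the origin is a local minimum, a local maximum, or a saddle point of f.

The Hessian at the origin is H = [[2, 2], [2, 4]].
det H = 2·4 − (2)² = 4 > 0 and H[1,1] = 2 > 0, so H is positive definite.
Therefore the origin is a local minimum.

local minimum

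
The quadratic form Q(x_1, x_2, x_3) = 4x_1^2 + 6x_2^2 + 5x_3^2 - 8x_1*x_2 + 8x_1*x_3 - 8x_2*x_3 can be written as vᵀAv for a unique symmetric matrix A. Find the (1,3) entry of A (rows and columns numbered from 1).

4

The coefficient of x_1·x_3 in Q is 8. For a symmetric A this equals A[1,3] + A[3,1] = 2·A[1,3].
So A[1,3] = 8/2 = 4.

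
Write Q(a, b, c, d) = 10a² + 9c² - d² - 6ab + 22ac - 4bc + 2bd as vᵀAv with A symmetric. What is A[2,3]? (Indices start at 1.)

The coefficient of b·c in Q is -4. For a symmetric A this equals A[2,3] + A[3,2] = 2·A[2,3].
So A[2,3] = -4/2 = -2.

-2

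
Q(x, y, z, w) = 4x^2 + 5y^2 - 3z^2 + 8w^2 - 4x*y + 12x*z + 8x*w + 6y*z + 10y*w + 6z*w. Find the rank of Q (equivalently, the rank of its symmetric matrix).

4

Write A = [[4, -2, 6, 4], [-2, 5, 3, 5], [6, 3, -3, 3], [4, 5, 3, 8]].
Congruent diagonalization of A (simultaneous row and column reduction) yields pivots 4, 4, -21, 3/7.
That gives 3 positive, 1 negative pivots.
The rank is the number of nonzero pivots: 4.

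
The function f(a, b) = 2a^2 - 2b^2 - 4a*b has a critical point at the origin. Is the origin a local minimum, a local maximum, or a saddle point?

The Hessian at the origin is H = [[4, -4], [-4, -4]].
det H = 4·-4 − (-4)² = -32 < 0, so H is indefinite.
Therefore the origin is a saddle point.

saddle point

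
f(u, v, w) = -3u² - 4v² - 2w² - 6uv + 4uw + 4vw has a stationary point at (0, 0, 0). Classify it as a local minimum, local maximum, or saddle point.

local maximum

The Hessian at the origin is H = [[-6, -6, 4], [-6, -8, 4], [4, 4, -4]].
Row-reducing H symmetrically gives the diagonal entries -6, -2, -4/3.
So there are 3 negative pivots.
H is negative definite, so the origin is a strict local maximum.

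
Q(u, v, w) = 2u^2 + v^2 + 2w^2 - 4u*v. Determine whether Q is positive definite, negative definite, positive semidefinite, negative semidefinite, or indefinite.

indefinite

The symmetric matrix is A = [[2, -2, 0], [-2, 1, 0], [0, 0, 2]].
Congruent diagonalization of A (simultaneous row and column reduction) yields pivots 2, -1, 2.
So there are 2 positive, 1 negative pivots.
Hence Q is indefinite.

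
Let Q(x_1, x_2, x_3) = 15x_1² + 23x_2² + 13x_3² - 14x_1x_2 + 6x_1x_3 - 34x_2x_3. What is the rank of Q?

Write A = [[15, -7, 3], [-7, 23, -17], [3, -17, 13]].
Congruent diagonalization of A (simultaneous row and column reduction) yields pivots 15, 296/15, 5/74.
Counting signs: 3 positive.
The rank is the number of nonzero pivots: 3.

3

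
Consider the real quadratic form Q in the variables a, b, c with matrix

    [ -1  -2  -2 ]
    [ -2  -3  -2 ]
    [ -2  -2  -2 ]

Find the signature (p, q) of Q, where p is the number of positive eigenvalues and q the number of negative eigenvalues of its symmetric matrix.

(1, 2)

An LDLᵀ factorisation of A has diagonal entries -1, 1, -2.
So there are 1 positive, 2 negative pivots.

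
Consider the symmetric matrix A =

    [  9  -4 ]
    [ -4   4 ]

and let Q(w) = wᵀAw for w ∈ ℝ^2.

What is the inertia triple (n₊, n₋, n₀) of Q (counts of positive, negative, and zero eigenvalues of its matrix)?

Applying the same elementary operations to the rows and columns of A produces a congruent diagonal matrix with entries 9, 20/9.
So there are 2 positive pivots.

(2, 0, 0)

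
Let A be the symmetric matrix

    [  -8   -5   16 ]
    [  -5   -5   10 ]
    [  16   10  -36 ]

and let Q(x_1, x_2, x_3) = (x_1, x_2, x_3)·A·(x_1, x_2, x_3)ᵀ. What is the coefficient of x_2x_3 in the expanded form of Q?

20

The coefficient of x_2x_3 is A[2,3] + A[3,2] = 2·10 = 20.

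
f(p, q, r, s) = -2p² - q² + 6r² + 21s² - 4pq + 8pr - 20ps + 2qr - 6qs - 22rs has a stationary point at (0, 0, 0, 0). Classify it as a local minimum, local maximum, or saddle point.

saddle point

The Hessian at the origin is H = [[-4, -4, 8, -20], [-4, -2, 2, -6], [8, 2, 12, -22], [-20, -6, -22, 42]].
An LDLᵀ factorisation of H has diagonal entries -4, 2, 10, 4.
Counting signs: 3 positive, 1 negative.
H is indefinite, so the origin is a saddle point.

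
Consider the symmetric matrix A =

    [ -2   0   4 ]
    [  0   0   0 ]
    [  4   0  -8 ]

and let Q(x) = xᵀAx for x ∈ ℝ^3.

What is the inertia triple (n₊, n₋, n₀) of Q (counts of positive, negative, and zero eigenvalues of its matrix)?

Congruent diagonalization of A (simultaneous row and column reduction) yields pivots -2, 0, 0.
That gives 1 negative, 2 zero pivots.

(0, 1, 2)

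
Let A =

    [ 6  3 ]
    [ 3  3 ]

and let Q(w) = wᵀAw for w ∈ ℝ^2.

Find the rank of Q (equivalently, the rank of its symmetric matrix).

Congruent diagonalization of A (simultaneous row and column reduction) yields pivots 6, 3/2.
Counting signs: 2 positive.
The rank is the number of nonzero pivots: 2.

2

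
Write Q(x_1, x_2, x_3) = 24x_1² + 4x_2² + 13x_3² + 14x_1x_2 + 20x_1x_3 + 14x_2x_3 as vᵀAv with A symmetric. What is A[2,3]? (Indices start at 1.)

7

The coefficient of x_2·x_3 in Q is 14. For a symmetric A this equals A[2,3] + A[3,2] = 2·A[2,3].
So A[2,3] = 14/2 = 7.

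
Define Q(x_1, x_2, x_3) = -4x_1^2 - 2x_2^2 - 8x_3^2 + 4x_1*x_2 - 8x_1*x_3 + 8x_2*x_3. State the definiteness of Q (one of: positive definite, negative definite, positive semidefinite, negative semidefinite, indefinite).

negative semidefinite

The associated matrix is A = [[-4, 2, -4], [2, -2, 4], [-4, 4, -8]].
Congruent diagonalization of A (simultaneous row and column reduction) yields pivots -4, -1, 0.
That gives 2 negative, 1 zero pivots.
Hence Q is negative semidefinite.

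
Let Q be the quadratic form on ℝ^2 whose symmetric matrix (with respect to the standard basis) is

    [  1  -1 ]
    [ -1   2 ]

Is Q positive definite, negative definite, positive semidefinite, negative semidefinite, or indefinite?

Congruent diagonalization of A (simultaneous row and column reduction) yields pivots 1, 1.
So there are 2 positive pivots.
Hence Q is positive definite.

positive definite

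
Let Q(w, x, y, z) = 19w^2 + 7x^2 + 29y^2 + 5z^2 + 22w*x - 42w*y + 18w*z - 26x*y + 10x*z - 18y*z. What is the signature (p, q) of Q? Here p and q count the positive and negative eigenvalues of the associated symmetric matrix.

(4, 0)

The symmetric matrix is A = [[19, 11, -21, 9], [11, 7, -13, 5], [-21, -13, 29, -9], [9, 5, -9, 5]].
An LDLᵀ factorisation of A has diagonal entries 19, 12/19, 14/3, 4/7.
Counting signs: 4 positive.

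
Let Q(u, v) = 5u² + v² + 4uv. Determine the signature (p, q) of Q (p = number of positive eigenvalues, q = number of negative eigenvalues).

(2, 0)

Write A = [[5, 2], [2, 1]].
Congruent diagonalization of A (simultaneous row and column reduction) yields pivots 5, 1/5.
Counting signs: 2 positive.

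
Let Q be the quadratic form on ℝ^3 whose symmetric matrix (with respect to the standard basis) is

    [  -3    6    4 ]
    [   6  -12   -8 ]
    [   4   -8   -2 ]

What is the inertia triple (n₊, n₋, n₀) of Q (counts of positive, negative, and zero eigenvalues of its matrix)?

(1, 1, 1)

Symmetric row and column elimination reduces A to a congruent diagonal form with pivots -3, 0, 10/3.
So there are 1 positive, 1 negative, 1 zero pivots.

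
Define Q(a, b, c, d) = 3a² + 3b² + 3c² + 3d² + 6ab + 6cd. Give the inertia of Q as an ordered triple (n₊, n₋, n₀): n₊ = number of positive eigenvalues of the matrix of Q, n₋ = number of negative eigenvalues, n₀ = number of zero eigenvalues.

Write A = [[3, 3, 0, 0], [3, 3, 0, 0], [0, 0, 3, 3], [0, 0, 3, 3]].
Row-reducing A symmetrically gives the diagonal entries 3, 0, 3, 0.
Counting signs: 2 positive, 2 zero.

(2, 0, 2)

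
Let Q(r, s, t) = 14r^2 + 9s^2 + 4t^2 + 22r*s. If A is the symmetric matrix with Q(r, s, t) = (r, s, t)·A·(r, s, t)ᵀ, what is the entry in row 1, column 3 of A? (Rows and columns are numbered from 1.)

0

The coefficient of r·t in Q is 0. For a symmetric A this equals A[1,3] + A[3,1] = 2·A[1,3].
So A[1,3] = 0/2 = 0.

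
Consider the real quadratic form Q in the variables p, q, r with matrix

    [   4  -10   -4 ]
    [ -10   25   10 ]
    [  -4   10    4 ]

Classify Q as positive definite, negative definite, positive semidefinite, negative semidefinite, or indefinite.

Applying the same elementary operations to the rows and columns of A produces a congruent diagonal matrix with entries 4, 0, 0.
That gives 1 positive, 2 zero pivots.
Hence Q is positive semidefinite.

positive semidefinite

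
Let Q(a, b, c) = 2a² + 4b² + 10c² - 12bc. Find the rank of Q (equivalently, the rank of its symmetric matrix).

3

Write A = [[2, 0, 0], [0, 4, -6], [0, -6, 10]].
Applying the same elementary operations to the rows and columns of A produces a congruent diagonal matrix with entries 2, 4, 1.
Counting signs: 3 positive.
The rank is the number of nonzero pivots: 3.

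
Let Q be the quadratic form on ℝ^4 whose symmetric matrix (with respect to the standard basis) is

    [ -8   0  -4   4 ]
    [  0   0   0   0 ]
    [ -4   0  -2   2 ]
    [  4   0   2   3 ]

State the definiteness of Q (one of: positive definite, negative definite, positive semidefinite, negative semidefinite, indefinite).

indefinite

Symmetric row and column elimination reduces A to a congruent diagonal form with pivots -8, 0, 0, 5.
So there are 1 positive, 1 negative, 2 zero pivots.
Hence Q is indefinite.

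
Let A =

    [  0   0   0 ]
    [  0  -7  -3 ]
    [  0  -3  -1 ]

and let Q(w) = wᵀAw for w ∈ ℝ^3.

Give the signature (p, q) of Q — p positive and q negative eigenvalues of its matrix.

(1, 1)

Symmetric row and column elimination reduces A to a congruent diagonal form with pivots 0, -7, 2/7.
So there are 1 positive, 1 negative, 1 zero pivots.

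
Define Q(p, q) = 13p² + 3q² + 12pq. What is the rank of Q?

2

Write A = [[13, 6], [6, 3]].
Applying the same elementary operations to the rows and columns of A produces a congruent diagonal matrix with entries 13, 3/13.
So there are 2 positive pivots.
The rank is the number of nonzero pivots: 2.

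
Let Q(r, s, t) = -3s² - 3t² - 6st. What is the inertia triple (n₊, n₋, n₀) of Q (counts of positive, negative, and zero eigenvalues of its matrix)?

The associated matrix is A = [[0, 0, 0], [0, -3, -3], [0, -3, -3]].
Row-reducing A symmetrically gives the diagonal entries 0, -3, 0.
That gives 1 negative, 2 zero pivots.

(0, 1, 2)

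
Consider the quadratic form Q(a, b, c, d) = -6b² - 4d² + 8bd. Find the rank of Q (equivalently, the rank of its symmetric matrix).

The symmetric matrix is A = [[0, 0, 0, 0], [0, -6, 0, 4], [0, 0, 0, 0], [0, 4, 0, -4]].
Symmetric row and column elimination reduces A to a congruent diagonal form with pivots 0, -6, 0, -4/3.
That gives 2 negative, 2 zero pivots.
The rank is the number of nonzero pivots: 2.

2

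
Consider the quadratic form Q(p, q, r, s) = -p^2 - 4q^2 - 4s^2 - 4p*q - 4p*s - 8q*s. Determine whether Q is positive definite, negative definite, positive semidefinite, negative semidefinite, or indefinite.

negative semidefinite

The symmetric matrix is A = [[-1, -2, 0, -2], [-2, -4, 0, -4], [0, 0, 0, 0], [-2, -4, 0, -4]].
Congruent diagonalization of A (simultaneous row and column reduction) yields pivots -1, 0, 0, 0.
That gives 1 negative, 3 zero pivots.
Hence Q is negative semidefinite.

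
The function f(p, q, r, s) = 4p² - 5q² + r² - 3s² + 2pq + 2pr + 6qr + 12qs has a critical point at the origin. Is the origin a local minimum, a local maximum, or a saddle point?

The Hessian at the origin is H = [[8, 2, 2, 0], [2, -10, 6, 12], [2, 6, 2, 0], [0, 12, 0, -6]].
Congruent diagonalization of H (simultaneous row and column reduction) yields pivots 8, -21/2, 92/21, -30/23.
So there are 2 positive, 2 negative pivots.
H is indefinite, so the origin is a saddle point.

saddle point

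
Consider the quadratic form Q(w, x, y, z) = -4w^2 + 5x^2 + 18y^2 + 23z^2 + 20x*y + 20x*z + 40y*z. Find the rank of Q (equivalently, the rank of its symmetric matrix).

4

The associated matrix is A = [[-4, 0, 0, 0], [0, 5, 10, 10], [0, 10, 18, 20], [0, 10, 20, 23]].
Symmetric row and column elimination reduces A to a congruent diagonal form with pivots -4, 5, -2, 3.
Counting signs: 2 positive, 2 negative.
The rank is the number of nonzero pivots: 4.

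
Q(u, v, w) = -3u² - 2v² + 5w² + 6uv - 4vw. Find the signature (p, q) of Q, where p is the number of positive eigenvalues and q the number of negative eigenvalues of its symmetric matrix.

The associated matrix is A = [[-3, 3, 0], [3, -2, -2], [0, -2, 5]].
Applying the same elementary operations to the rows and columns of A produces a congruent diagonal matrix with entries -3, 1, 1.
So there are 2 positive, 1 negative pivots.

(2, 1)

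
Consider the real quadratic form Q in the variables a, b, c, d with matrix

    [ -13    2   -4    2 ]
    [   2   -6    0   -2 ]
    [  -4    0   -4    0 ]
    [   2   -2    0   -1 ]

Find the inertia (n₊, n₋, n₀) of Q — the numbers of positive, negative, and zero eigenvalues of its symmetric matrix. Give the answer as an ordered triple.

Congruent diagonalization of A (simultaneous row and column reduction) yields pivots -13, -74/13, -100/37, -3/25.
Counting signs: 4 negative.

(0, 4, 0)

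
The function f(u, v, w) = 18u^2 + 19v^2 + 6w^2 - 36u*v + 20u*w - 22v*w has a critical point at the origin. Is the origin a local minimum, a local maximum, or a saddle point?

saddle point

The Hessian at the origin is H = [[36, -36, 20], [-36, 38, -22], [20, -22, 12]].
Applying the same elementary operations to the rows and columns of H produces a congruent diagonal matrix with entries 36, 2, -10/9.
So there are 2 positive, 1 negative pivots.
H is indefinite, so the origin is a saddle point.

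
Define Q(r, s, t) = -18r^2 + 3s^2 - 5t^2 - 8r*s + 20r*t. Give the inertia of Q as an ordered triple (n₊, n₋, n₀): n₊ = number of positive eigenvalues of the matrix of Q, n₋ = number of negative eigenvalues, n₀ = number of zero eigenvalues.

(1, 2, 0)

The symmetric matrix is A = [[-18, -4, 10], [-4, 3, 0], [10, 0, -5]].
Applying the same elementary operations to the rows and columns of A produces a congruent diagonal matrix with entries -18, 35/9, -5/7.
That gives 1 positive, 2 negative pivots.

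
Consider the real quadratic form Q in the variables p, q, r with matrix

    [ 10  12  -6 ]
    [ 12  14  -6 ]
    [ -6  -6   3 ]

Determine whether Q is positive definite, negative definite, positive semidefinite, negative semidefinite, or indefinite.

indefinite

Congruent diagonalization of A (simultaneous row and column reduction) yields pivots 10, -2/5, 3.
Counting signs: 2 positive, 1 negative.
Hence Q is indefinite.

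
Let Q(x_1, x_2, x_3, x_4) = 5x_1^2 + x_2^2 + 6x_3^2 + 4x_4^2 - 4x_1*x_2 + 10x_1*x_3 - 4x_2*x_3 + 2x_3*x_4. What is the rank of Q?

4

The associated matrix is A = [[5, -2, 5, 0], [-2, 1, -2, 0], [5, -2, 6, 1], [0, 0, 1, 4]].
Congruent diagonalization of A (simultaneous row and column reduction) yields pivots 5, 1/5, 1, 3.
Counting signs: 4 positive.
The rank is the number of nonzero pivots: 4.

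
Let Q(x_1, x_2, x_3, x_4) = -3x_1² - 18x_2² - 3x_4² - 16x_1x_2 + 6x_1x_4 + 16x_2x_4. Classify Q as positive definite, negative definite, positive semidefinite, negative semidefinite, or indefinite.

indefinite

The associated matrix is A = [[-3, -8, 0, 3], [-8, -18, 0, 8], [0, 0, 0, 0], [3, 8, 0, -3]].
Congruent diagonalization of A (simultaneous row and column reduction) yields pivots -3, 10/3, 0, 0.
Counting signs: 1 positive, 1 negative, 2 zero.
Hence Q is indefinite.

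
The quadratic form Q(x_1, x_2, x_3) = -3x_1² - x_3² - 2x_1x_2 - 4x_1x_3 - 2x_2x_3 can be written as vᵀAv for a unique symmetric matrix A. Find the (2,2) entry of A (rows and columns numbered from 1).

0

The coefficient of x_2² in Q is 0, and that is exactly A[2,2].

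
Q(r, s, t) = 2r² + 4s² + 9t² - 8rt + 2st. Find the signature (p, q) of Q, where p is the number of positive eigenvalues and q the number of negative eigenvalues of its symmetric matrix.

(3, 0)

The symmetric matrix is A = [[2, 0, -4], [0, 4, 1], [-4, 1, 9]].
An LDLᵀ factorisation of A has diagonal entries 2, 4, 3/4.
So there are 3 positive pivots.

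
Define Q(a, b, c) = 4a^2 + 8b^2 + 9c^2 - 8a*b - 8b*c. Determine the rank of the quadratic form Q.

3

The symmetric matrix is A = [[4, -4, 0], [-4, 8, -4], [0, -4, 9]].
Applying the same elementary operations to the rows and columns of A produces a congruent diagonal matrix with entries 4, 4, 5.
So there are 3 positive pivots.
The rank is the number of nonzero pivots: 3.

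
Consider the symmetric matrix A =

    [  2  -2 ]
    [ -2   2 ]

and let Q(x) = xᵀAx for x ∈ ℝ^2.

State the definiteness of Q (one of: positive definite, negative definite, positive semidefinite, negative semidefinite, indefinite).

For the 2×2 matrix [[2, -2], [-2, 2]]: det = 2·2 − (-2)² = 0, trace = 4.
det = 0 so one eigenvalue is zero; the form is semidefinite with the sign of the trace.

positive semidefinite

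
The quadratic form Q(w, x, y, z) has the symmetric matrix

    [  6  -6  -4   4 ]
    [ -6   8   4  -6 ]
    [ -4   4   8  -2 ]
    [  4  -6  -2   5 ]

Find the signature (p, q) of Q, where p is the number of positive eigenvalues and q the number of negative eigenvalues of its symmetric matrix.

(4, 0)

Symmetric row and column elimination reduces A to a congruent diagonal form with pivots 6, 2, 16/3, 1/4.
That gives 4 positive pivots.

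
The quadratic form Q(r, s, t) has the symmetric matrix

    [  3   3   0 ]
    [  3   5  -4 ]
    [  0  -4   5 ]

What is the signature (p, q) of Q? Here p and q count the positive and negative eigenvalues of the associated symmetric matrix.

Symmetric row and column elimination reduces A to a congruent diagonal form with pivots 3, 2, -3.
Counting signs: 2 positive, 1 negative.

(2, 1)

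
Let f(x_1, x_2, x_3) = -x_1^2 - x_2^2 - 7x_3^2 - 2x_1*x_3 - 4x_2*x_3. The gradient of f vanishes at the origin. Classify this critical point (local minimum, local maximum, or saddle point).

local maximum

The Hessian at the origin is H = [[-2, 0, -2], [0, -2, -4], [-2, -4, -14]].
Row-reducing H symmetrically gives the diagonal entries -2, -2, -4.
Counting signs: 3 negative.
H is negative definite, so the origin is a strict local maximum.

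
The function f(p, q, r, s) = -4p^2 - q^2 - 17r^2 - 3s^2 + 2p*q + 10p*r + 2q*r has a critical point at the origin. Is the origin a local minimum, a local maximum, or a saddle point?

The Hessian at the origin is H = [[-8, 2, 10, 0], [2, -2, 2, 0], [10, 2, -34, 0], [0, 0, 0, -6]].
Row-reducing H symmetrically gives the diagonal entries -8, -3/2, -8, -6.
Counting signs: 4 negative.
H is negative definite, so the origin is a strict local maximum.

local maximum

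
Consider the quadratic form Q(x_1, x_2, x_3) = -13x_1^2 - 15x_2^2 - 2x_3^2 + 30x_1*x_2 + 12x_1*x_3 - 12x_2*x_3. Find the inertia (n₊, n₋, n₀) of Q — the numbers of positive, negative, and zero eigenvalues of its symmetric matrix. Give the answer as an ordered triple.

(2, 1, 0)

The symmetric matrix is A = [[-13, 15, 6], [15, -15, -6], [6, -6, -2]].
Symmetric row and column elimination reduces A to a congruent diagonal form with pivots -13, 30/13, 2/5.
That gives 2 positive, 1 negative pivots.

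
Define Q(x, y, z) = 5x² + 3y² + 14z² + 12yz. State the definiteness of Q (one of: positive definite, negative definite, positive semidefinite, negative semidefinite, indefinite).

positive definite

The symmetric matrix of Q is A = [[5, 0, 0], [0, 3, 6], [0, 6, 14]].
Leading principal minors: Δ_1 = 5, Δ_2 = 15, Δ_3 = 30.
All leading principal minors are positive, so by Sylvester's criterion Q is positive definite.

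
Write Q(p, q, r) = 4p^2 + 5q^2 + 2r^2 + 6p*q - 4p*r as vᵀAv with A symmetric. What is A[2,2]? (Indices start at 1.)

5

The coefficient of q^2 in Q is 5, and that is exactly A[2,2].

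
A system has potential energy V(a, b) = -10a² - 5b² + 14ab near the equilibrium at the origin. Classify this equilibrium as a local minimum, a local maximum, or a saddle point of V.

local maximum

The Hessian at the origin is H = [[-20, 14], [14, -10]].
det H = -20·-10 − (14)² = 4 > 0 and H[1,1] = -20 < 0, so H is negative definite.
Therefore the origin is a local maximum.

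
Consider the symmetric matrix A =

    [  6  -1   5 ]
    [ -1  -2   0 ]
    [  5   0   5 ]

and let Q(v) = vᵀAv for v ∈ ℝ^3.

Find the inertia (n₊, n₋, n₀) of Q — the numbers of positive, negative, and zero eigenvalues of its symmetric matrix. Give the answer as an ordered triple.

(2, 1, 0)

Applying the same elementary operations to the rows and columns of A produces a congruent diagonal matrix with entries 6, -13/6, 15/13.
So there are 2 positive, 1 negative pivots.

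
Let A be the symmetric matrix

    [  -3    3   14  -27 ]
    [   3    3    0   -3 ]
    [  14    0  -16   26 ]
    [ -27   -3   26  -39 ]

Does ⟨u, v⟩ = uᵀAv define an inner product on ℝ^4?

Row-reducing A symmetrically gives the diagonal entries -3, 6, 50/3, 0.
So there are 2 positive, 1 negative, 1 zero pivots.
Hence Q is indefinite.
⟨·,·⟩ is an inner product exactly when A is positive definite.

no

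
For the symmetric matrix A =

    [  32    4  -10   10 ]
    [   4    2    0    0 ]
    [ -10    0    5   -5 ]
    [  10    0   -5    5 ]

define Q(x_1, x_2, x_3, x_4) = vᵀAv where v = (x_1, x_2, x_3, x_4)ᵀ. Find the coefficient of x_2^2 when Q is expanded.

The coefficient of x_2^2 is the diagonal entry A[2,2] = 2.

2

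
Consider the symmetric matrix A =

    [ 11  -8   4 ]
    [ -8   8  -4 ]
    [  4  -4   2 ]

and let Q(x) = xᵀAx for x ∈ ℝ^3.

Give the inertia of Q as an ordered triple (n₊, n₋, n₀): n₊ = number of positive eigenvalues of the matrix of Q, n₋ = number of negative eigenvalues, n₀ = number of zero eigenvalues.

Row-reducing A symmetrically gives the diagonal entries 11, 24/11, 0.
So there are 2 positive, 1 zero pivots.

(2, 0, 1)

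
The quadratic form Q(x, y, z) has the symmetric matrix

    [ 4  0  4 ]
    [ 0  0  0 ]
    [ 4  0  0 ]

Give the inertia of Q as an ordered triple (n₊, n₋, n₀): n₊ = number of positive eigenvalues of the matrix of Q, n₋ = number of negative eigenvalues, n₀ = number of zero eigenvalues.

Applying the same elementary operations to the rows and columns of A produces a congruent diagonal matrix with entries 4, 0, -4.
So there are 1 positive, 1 negative, 1 zero pivots.

(1, 1, 1)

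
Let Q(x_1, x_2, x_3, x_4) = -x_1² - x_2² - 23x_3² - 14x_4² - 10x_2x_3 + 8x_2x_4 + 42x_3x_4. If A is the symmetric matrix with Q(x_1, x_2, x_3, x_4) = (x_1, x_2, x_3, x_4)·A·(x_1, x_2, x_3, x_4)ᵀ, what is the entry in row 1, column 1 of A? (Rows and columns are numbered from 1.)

The coefficient of x_1² in Q is -1, and that is exactly A[1,1].

-1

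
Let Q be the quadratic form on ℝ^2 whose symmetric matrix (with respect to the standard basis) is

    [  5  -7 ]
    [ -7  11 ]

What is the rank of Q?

2

Symmetric row and column elimination reduces A to a congruent diagonal form with pivots 5, 6/5.
That gives 2 positive pivots.
The rank is the number of nonzero pivots: 2.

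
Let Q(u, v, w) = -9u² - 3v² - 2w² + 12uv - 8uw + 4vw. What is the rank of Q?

The symmetric matrix is A = [[-9, 6, -4], [6, -3, 2], [-4, 2, -2]].
Applying the same elementary operations to the rows and columns of A produces a congruent diagonal matrix with entries -9, 1, -2/3.
That gives 1 positive, 2 negative pivots.
The rank is the number of nonzero pivots: 3.

3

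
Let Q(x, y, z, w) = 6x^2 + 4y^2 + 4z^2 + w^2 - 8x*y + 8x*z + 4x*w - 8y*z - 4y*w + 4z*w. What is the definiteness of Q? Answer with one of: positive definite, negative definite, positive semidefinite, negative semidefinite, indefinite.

positive semidefinite

Write A = [[6, -4, 4, 2], [-4, 4, -4, -2], [4, -4, 4, 2], [2, -2, 2, 1]].
Applying the same elementary operations to the rows and columns of A produces a congruent diagonal matrix with entries 6, 4/3, 0, 0.
That gives 2 positive, 2 zero pivots.
Hence Q is positive semidefinite.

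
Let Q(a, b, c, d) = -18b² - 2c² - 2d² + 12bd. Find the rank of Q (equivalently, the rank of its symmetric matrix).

Write A = [[0, 0, 0, 0], [0, -18, 0, 6], [0, 0, -2, 0], [0, 6, 0, -2]].
Applying the same elementary operations to the rows and columns of A produces a congruent diagonal matrix with entries 0, -18, -2, 0.
So there are 2 negative, 2 zero pivots.
The rank is the number of nonzero pivots: 2.

2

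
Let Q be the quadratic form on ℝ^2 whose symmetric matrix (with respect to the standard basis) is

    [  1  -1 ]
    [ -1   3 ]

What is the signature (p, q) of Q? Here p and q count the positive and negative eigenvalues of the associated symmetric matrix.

(2, 0)

Symmetric row and column elimination reduces A to a congruent diagonal form with pivots 1, 2.
So there are 2 positive pivots.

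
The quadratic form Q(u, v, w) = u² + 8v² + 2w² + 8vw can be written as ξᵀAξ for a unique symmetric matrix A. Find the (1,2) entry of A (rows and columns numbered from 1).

The coefficient of u·v in Q is 0. For a symmetric A this equals A[1,2] + A[2,1] = 2·A[1,2].
So A[1,2] = 0/2 = 0.

0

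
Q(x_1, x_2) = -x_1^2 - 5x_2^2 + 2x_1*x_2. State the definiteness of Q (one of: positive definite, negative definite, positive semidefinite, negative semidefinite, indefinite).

negative definite

The symmetric matrix of Q is A = [[-1, 1], [1, -5]].
Leading principal minors: Δ_1 = -1, Δ_2 = 4.
The signs alternate starting with Δ_1 < 0, so by Sylvester's criterion Q is negative definite.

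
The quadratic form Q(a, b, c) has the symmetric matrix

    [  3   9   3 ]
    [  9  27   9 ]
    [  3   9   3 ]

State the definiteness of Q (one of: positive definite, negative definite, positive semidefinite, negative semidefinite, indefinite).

positive semidefinite

Symmetric row and column elimination reduces A to a congruent diagonal form with pivots 3, 0, 0.
That gives 1 positive, 2 zero pivots.
Hence Q is positive semidefinite.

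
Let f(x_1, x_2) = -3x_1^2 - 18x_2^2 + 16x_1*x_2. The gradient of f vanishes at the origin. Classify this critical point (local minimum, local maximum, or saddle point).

saddle point

The Hessian at the origin is H = [[-6, 16], [16, -36]].
det H = -6·-36 − (16)² = -40 < 0, so H is indefinite.
Therefore the origin is a saddle point.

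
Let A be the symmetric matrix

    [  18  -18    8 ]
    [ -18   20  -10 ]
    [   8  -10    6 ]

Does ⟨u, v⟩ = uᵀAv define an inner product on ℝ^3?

yes

An LDLᵀ factorisation of A has diagonal entries 18, 2, 4/9.
Counting signs: 3 positive.
Hence Q is positive definite.
⟨·,·⟩ is an inner product exactly when A is positive definite.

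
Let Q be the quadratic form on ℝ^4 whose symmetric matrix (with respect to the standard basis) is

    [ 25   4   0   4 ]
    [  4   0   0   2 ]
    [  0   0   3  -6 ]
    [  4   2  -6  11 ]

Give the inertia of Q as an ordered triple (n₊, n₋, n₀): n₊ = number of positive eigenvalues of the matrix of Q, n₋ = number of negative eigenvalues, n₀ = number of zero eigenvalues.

(3, 1, 0)

Applying the same elementary operations to the rows and columns of A produces a congruent diagonal matrix with entries 25, -16/25, 3, 5/4.
So there are 3 positive, 1 negative pivots.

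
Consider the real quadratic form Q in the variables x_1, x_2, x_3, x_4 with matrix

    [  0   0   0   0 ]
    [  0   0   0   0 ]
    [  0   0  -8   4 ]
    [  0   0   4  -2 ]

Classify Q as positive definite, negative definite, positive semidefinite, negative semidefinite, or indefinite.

negative semidefinite

Symmetric row and column elimination reduces A to a congruent diagonal form with pivots 0, 0, -8, 0.
Counting signs: 1 negative, 3 zero.
Hence Q is negative semidefinite.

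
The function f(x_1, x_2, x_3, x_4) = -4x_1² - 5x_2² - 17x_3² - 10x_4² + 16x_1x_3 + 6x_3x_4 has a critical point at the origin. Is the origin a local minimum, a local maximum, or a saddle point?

The Hessian at the origin is H = [[-8, 0, 16, 0], [0, -10, 0, 0], [16, 0, -34, 6], [0, 0, 6, -20]].
An LDLᵀ factorisation of H has diagonal entries -8, -10, -2, -2.
That gives 4 negative pivots.
H is negative definite, so the origin is a strict local maximum.

local maximum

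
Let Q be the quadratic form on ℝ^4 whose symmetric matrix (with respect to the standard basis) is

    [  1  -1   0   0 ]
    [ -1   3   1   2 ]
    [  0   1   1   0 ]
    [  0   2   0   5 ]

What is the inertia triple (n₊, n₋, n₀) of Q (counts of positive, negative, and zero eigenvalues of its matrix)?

An LDLᵀ factorisation of A has diagonal entries 1, 2, 1/2, 1.
So there are 4 positive pivots.

(4, 0, 0)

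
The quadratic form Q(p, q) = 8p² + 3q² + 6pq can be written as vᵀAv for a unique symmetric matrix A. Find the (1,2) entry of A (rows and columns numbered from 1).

3

The coefficient of p·q in Q is 6. For a symmetric A this equals A[1,2] + A[2,1] = 2·A[1,2].
So A[1,2] = 6/2 = 3.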